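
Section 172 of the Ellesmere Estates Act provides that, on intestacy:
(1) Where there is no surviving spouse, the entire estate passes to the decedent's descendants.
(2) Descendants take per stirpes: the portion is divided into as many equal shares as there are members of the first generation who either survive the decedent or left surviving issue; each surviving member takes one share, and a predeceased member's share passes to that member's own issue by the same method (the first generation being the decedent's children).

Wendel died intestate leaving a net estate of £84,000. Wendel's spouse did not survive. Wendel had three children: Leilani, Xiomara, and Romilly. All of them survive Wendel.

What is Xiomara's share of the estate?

The entire £84,000 passes to the descendants.
That amount (£84,000) is divided into 3 shares of £28,000: Leilani, Xiomara, and Romilly each take £28,000.

Xiomara receives £28,000.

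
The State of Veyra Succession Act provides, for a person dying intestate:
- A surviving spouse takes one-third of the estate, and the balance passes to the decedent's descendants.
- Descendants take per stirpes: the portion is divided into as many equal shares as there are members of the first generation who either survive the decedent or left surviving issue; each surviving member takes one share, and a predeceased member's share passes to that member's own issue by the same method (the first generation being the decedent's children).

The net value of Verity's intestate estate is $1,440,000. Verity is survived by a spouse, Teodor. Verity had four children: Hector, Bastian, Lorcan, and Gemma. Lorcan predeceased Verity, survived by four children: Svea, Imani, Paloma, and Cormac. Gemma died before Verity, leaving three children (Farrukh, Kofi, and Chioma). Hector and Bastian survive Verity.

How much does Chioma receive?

Chioma receives $80,000.

Teodor takes one-third of $1,440,000 = $480,000. The remaining $960,000 passes to the descendants.
The descendants' portion ($960,000) is divided into 4 shares of $240,000: Hector and Bastian each take $240,000; Lorcan's $240,000 share passes to Lorcan's issue; Gemma's $240,000 share passes to Gemma's issue.
Lorcan's share ($240,000) is divided into 4 shares of $60,000: Svea, Imani, Paloma, and Cormac each take $60,000.
Gemma's share ($240,000) is divided into 3 shares of $80,000: Farrukh, Kofi, and Chioma each take $80,000.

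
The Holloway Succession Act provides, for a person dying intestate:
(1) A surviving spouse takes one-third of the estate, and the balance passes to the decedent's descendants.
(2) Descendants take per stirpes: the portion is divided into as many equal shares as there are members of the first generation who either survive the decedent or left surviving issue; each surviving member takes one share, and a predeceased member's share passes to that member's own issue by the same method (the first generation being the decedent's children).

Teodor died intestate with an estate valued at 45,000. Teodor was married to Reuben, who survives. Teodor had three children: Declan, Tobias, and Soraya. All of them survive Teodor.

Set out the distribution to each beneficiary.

Reuben takes one-third of 45,000 = 15,000. The remaining 30,000 passes to the descendants.
The descendants' portion (30,000) is divided into 3 shares of 10,000: Declan, Tobias, and Soraya each take 10,000.

Reuben: 15,000; Declan: 10,000; Tobias: 10,000; Soraya: 10,000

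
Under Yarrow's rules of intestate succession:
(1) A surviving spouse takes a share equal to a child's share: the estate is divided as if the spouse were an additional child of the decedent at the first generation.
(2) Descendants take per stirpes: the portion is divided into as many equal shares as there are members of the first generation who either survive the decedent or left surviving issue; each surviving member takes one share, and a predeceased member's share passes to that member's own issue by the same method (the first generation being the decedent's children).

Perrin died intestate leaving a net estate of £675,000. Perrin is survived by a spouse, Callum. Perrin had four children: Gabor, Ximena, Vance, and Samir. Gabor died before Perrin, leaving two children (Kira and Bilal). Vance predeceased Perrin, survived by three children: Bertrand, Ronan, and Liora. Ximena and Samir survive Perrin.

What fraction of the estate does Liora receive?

The spouse counts as an additional share at the children's level, so there are 5 primary shares of £135,000. Callum takes one such share (£135,000).
The children's combined portion (£540,000) is divided into 4 shares of £135,000: Ximena and Samir each take £135,000; Gabor's £135,000 share passes to Gabor's issue; Vance's £135,000 share passes to Vance's issue.
Gabor's share (£135,000) is divided into 2 shares of £67,500: Kira and Bilal each take £67,500.
Vance's share (£135,000) is divided into 3 shares of £45,000: Bertrand, Ronan, and Liora each take £45,000.

Liora receives 1/15 of the estate.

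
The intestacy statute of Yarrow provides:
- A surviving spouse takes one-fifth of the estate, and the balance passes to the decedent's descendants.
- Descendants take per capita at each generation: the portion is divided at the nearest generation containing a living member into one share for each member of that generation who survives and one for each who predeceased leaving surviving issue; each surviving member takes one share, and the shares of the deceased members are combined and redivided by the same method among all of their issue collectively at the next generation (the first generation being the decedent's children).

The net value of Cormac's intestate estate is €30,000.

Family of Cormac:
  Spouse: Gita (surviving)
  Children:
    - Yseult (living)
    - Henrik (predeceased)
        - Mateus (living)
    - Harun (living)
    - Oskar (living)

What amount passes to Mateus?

Mateus receives €6,000.

Gita takes one-fifth of €30,000 = €6,000. The remaining €24,000 passes to the descendants.
The descendants' portion (€24,000) is divided at the children's generation into 4 shares of €6,000. Yseult, Harun, and Oskar each take €6,000. The remaining share for the deceased Henrik (€6,000) is carried to the next generation.
That pool (€6,000) passes entirely to Mateus, the sole taker at the grandchildren's generation.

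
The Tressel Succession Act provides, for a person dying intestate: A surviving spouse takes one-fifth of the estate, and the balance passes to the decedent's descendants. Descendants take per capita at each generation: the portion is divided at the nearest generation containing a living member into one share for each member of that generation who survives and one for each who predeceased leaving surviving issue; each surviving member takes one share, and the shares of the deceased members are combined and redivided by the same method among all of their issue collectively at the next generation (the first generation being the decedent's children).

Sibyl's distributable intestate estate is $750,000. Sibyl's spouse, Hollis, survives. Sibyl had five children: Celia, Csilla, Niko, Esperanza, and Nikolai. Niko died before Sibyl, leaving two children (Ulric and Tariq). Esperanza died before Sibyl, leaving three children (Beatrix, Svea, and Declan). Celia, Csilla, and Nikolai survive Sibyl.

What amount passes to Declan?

Declan receives $48,000.

Hollis takes one-fifth of $750,000 = $150,000. The remaining $600,000 passes to the descendants.
The descendants' portion ($600,000) is divided at the children's generation into 5 shares of $120,000. Celia, Csilla, and Nikolai each take $120,000. The 2 shares of the deceased (Niko and Esperanza) are combined into a pool of $240,000.
That pool ($240,000) is divided at the grandchildren's generation equally among Ulric, Tariq, Beatrix, Svea, and Declan: $48,000 each.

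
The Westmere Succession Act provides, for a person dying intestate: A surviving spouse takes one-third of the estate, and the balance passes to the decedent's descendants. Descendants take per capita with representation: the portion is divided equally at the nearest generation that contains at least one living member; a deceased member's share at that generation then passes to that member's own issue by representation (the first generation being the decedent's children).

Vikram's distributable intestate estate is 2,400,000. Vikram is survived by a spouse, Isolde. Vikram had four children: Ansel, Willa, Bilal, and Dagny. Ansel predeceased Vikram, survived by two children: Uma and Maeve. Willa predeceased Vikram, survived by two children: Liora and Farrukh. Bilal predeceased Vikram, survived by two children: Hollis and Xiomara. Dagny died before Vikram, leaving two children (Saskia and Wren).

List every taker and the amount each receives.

Isolde: 800,000; Uma: 200,000; Maeve: 200,000; Liora: 200,000; Farrukh: 200,000; Hollis: 200,000; Xiomara: 200,000; Saskia: 200,000; Wren: 200,000

Isolde takes one-third of 2,400,000 = 800,000. The remaining 1,600,000 passes to the descendants.
No child survives, so the initial division is made at the grandchildren's generation.
The descendants' portion (1,600,000) is divided into 8 shares of 200,000: Uma, Maeve, Liora, Farrukh, Hollis, Xiomara, Saskia, and Wren each take 200,000.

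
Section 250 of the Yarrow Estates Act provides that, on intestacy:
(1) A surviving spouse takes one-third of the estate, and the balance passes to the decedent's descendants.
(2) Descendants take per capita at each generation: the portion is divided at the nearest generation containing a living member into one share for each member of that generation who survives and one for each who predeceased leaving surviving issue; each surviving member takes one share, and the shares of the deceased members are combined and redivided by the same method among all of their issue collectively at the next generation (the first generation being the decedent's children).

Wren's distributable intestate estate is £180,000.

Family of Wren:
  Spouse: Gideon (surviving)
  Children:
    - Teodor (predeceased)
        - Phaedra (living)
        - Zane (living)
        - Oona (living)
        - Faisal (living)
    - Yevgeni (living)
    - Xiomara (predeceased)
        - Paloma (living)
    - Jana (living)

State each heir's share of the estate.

Gideon: £60,000; Phaedra: £12,000; Zane: £12,000; Oona: £12,000; Faisal: £12,000; Yevgeni: £30,000; Paloma: £12,000; Jana: £30,000

Gideon takes one-third of £180,000 = £60,000. The remaining £120,000 passes to the descendants.
The descendants' portion (£120,000) is divided at the children's generation into 4 shares of £30,000. Yevgeni and Jana each take £30,000. The 2 shares of the deceased (Teodor and Xiomara) are combined into a pool of £60,000.
That pool (£60,000) is divided at the grandchildren's generation equally among Phaedra, Zane, Oona, Faisal, and Paloma: £12,000 each.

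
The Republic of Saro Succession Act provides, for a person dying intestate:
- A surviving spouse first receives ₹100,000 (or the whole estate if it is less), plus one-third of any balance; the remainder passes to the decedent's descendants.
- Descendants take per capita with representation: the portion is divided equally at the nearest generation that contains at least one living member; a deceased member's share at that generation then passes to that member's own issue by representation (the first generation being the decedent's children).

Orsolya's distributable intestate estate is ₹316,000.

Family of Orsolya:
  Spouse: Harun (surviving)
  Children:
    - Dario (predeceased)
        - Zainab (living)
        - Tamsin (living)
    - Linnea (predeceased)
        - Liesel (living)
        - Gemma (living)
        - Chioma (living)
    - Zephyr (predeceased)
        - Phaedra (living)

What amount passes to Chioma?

Harun first takes ₹100,000, leaving a balance of ₹216,000. Harun then takes one-third of the balance (₹72,000), for a total of ₹172,000. The remaining ₹144,000 passes to the descendants.
No child survives, so the initial division is made at the grandchildren's generation.
The descendants' portion (₹144,000) is divided into 6 shares of ₹24,000: Zainab, Tamsin, Liesel, Gemma, Chioma, and Phaedra each take ₹24,000.

Chioma receives ₹24,000.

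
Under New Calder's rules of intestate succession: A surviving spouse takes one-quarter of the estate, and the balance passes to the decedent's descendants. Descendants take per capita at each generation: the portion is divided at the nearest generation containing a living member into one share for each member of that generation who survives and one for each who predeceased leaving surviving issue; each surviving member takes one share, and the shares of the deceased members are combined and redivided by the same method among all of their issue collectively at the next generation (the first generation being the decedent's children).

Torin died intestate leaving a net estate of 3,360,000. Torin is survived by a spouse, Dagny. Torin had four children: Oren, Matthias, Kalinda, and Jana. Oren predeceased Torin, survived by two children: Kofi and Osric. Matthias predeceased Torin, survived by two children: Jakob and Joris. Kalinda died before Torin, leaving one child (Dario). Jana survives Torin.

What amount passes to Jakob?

Dagny takes one-quarter of 3,360,000 = 840,000. The remaining 2,520,000 passes to the descendants.
The descendants' portion (2,520,000) is divided at the children's generation into 4 shares of 630,000. Jana takes 630,000. The 3 shares of the deceased (Oren, Matthias, and Kalinda) are combined into a pool of 1,890,000.
That pool (1,890,000) is divided at the grandchildren's generation equally among Kofi, Osric, Jakob, Joris, and Dario: 378,000 each.

Jakob receives 378,000.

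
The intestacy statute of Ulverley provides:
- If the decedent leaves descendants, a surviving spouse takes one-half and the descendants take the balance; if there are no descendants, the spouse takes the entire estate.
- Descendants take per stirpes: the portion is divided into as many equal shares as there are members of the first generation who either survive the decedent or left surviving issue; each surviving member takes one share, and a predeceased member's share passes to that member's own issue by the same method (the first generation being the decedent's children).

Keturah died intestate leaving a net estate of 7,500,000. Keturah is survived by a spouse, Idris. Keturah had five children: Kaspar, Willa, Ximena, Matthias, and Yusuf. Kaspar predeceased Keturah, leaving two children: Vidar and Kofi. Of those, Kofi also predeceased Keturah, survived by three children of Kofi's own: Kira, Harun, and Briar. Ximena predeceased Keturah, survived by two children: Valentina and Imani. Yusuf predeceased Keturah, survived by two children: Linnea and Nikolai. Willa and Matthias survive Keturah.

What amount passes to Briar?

Idris takes one-half of 7,500,000 = 3,750,000. The remaining 3,750,000 passes to the descendants.
The descendants' portion (3,750,000) is divided into 5 shares of 750,000: Willa and Matthias each take 750,000; Kaspar's 750,000 share passes to Kaspar's issue; Ximena's 750,000 share passes to Ximena's issue; Yusuf's 750,000 share passes to Yusuf's issue.
Kaspar's share (750,000) is divided into 2 shares of 375,000: Vidar takes 375,000; Kofi's 375,000 share passes to Kofi's issue.
Kofi's share (375,000) is divided into 3 shares of 125,000: Kira, Harun, and Briar each take 125,000.
Ximena's share (750,000) is divided into 2 shares of 375,000: Valentina and Imani each take 375,000.
Yusuf's share (750,000) is divided into 2 shares of 375,000: Linnea and Nikolai each take 375,000.

Briar receives 125,000.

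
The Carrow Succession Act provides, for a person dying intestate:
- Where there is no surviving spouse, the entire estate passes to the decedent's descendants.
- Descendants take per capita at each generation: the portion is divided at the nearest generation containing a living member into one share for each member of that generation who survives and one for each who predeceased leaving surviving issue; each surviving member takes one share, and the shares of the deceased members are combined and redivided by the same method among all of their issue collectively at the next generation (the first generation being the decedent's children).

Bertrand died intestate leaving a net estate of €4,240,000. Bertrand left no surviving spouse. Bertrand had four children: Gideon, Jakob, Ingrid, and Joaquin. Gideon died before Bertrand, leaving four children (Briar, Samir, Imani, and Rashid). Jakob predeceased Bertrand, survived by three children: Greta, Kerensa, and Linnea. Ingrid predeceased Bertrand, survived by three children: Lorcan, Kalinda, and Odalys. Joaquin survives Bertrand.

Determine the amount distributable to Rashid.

The entire €4,240,000 passes to the descendants.
That amount (€4,240,000) is divided at the children's generation into 4 shares of €1,060,000. Joaquin takes €1,060,000. The 3 shares of the deceased (Gideon, Jakob, and Ingrid) are combined into a pool of €3,180,000.
That pool (€3,180,000) is divided at the grandchildren's generation equally among Briar, Samir, Imani, Rashid, Greta, Kerensa, Linnea, Lorcan, Kalinda, and Odalys: €318,000 each.

Rashid receives €318,000.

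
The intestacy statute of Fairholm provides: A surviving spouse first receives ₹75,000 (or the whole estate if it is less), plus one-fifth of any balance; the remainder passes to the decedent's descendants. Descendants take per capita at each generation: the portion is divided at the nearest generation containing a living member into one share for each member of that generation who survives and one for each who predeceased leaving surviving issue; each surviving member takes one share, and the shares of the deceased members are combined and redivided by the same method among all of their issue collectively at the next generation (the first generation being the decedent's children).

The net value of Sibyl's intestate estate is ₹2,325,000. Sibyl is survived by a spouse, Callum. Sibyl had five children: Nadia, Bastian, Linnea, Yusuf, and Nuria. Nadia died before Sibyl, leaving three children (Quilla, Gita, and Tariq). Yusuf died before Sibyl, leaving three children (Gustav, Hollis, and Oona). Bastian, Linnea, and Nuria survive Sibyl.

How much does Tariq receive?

Tariq receives ₹120,000.

Callum first takes ₹75,000, leaving a balance of ₹2,250,000. Callum then takes one-fifth of the balance (₹450,000), for a total of ₹525,000. The remaining ₹1,800,000 passes to the descendants.
The descendants' portion (₹1,800,000) is divided at the children's generation into 5 shares of ₹360,000. Bastian, Linnea, and Nuria each take ₹360,000. The 2 shares of the deceased (Nadia and Yusuf) are combined into a pool of ₹720,000.
That pool (₹720,000) is divided at the grandchildren's generation equally among Quilla, Gita, Tariq, Gustav, Hollis, and Oona: ₹120,000 each.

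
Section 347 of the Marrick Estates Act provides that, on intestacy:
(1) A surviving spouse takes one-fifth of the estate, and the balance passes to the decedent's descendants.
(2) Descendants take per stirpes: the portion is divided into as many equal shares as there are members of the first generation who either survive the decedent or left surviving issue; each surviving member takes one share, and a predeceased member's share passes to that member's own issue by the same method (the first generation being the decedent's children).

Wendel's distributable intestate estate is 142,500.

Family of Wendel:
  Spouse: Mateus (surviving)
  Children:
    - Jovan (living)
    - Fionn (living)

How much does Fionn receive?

Mateus takes one-fifth of 142,500 = 28,500. The remaining 114,000 passes to the descendants.
The descendants' portion (114,000) is divided into 2 shares of 57,000: Jovan and Fionn each take 57,000.

Fionn receives 57,000.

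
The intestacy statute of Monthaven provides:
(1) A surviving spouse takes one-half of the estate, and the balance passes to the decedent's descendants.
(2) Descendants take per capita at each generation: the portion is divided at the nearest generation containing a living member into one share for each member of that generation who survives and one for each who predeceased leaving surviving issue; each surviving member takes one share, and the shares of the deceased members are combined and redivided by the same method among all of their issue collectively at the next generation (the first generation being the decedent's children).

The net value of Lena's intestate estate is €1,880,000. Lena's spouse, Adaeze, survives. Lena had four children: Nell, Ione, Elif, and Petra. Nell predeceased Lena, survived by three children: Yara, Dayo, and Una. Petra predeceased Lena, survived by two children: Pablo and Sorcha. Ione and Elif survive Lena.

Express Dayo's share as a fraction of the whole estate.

Dayo receives 1/20 of the estate.

Adaeze takes one-half of €1,880,000 = €940,000. The remaining €940,000 passes to the descendants.
The descendants' portion (€940,000) is divided at the children's generation into 4 shares of €235,000. Ione and Elif each take €235,000. The 2 shares of the deceased (Nell and Petra) are combined into a pool of €470,000.
That pool (€470,000) is divided at the grandchildren's generation equally among Yara, Dayo, Una, Pablo, and Sorcha: €94,000 each.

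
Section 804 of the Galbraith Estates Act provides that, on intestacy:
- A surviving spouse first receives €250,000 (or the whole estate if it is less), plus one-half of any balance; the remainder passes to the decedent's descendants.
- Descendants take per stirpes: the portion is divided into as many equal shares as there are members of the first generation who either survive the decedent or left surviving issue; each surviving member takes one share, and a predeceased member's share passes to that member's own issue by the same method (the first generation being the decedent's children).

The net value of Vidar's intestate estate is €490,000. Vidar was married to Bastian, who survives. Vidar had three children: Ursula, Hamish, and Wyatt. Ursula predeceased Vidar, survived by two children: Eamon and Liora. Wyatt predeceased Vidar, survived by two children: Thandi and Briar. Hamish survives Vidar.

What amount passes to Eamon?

Eamon receives €20,000.

Bastian first takes €250,000, leaving a balance of €240,000. Bastian then takes one-half of the balance (€120,000), for a total of €370,000. The remaining €120,000 passes to the descendants.
The descendants' portion (€120,000) is divided into 3 shares of €40,000: Hamish takes €40,000; Ursula's €40,000 share passes to Ursula's issue; Wyatt's €40,000 share passes to Wyatt's issue.
Ursula's share (€40,000) is divided into 2 shares of €20,000: Eamon and Liora each take €20,000.
Wyatt's share (€40,000) is divided into 2 shares of €20,000: Thandi and Briar each take €20,000.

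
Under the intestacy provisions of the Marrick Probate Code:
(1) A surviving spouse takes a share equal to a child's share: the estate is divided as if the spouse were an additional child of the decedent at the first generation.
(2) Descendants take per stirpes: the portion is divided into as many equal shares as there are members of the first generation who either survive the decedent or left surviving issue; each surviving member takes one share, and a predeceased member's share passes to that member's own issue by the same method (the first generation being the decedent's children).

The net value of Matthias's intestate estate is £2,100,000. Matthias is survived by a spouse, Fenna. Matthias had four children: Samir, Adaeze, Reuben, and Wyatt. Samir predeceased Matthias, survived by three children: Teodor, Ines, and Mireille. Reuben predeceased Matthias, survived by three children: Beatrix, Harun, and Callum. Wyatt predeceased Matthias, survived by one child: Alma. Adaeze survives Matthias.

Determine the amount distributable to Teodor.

The spouse counts as an additional share at the children's level, so there are 5 primary shares of £420,000. Fenna takes one such share (£420,000).
The children's combined portion (£1,680,000) is divided into 4 shares of £420,000: Adaeze takes £420,000; Samir's £420,000 share passes to Samir's issue; Reuben's £420,000 share passes to Reuben's issue; Wyatt's £420,000 share passes to Wyatt's issue.
Samir's share (£420,000) is divided into 3 shares of £140,000: Teodor, Ines, and Mireille each take £140,000.
Reuben's share (£420,000) is divided into 3 shares of £140,000: Beatrix, Harun, and Callum each take £140,000.
Wyatt's share (£420,000) passes entirely to Alma.

Teodor receives £140,000.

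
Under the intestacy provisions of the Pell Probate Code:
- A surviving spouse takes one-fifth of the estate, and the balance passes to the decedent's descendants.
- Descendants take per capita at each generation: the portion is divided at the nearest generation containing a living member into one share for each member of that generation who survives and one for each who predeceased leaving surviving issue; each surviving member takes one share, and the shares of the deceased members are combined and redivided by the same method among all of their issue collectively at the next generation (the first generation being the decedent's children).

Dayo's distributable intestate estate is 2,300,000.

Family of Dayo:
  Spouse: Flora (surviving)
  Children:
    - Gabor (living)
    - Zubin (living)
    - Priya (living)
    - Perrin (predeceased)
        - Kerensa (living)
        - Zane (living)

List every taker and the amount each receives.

Flora takes one-fifth of 2,300,000 = 460,000. The remaining 1,840,000 passes to the descendants.
The descendants' portion (1,840,000) is divided at the children's generation into 4 shares of 460,000. Gabor, Zubin, and Priya each take 460,000. The remaining share for the deceased Perrin (460,000) is carried to the next generation.
That pool (460,000) is divided at the grandchildren's generation equally among Kerensa and Zane: 230,000 each.

Flora: 460,000; Gabor: 460,000; Zubin: 460,000; Priya: 460,000; Kerensa: 230,000; Zane: 230,000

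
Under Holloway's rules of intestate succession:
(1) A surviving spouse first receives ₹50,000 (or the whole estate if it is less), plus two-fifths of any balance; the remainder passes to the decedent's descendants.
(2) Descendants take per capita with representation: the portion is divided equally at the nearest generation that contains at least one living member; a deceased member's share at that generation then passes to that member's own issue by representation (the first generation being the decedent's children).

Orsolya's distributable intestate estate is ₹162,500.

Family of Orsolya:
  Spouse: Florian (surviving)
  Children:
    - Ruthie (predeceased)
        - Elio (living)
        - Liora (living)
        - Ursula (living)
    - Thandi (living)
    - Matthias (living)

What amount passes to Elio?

Florian first takes ₹50,000, leaving a balance of ₹112,500. Florian then takes two-fifths of the balance (₹45,000), for a total of ₹95,000. The remaining ₹67,500 passes to the descendants.
The descendants' portion (₹67,500) is divided into 3 shares of ₹22,500: Thandi and Matthias each take ₹22,500; Ruthie's ₹22,500 share passes to Ruthie's issue.
Ruthie's share (₹22,500) is divided into 3 shares of ₹7,500: Elio, Liora, and Ursula each take ₹7,500.

Elio receives ₹7,500.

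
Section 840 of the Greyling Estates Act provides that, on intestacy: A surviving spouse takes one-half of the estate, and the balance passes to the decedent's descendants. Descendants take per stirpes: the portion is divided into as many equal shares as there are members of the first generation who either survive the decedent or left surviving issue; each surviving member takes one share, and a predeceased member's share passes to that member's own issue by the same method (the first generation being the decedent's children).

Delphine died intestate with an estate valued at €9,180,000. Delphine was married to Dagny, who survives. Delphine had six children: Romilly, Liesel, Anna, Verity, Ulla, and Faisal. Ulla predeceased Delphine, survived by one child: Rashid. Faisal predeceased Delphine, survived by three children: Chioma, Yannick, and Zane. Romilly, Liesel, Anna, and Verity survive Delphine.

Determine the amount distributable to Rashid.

Dagny takes one-half of €9,180,000 = €4,590,000. The remaining €4,590,000 passes to the descendants.
The descendants' portion (€4,590,000) is divided into 6 shares of €765,000: Romilly, Liesel, Anna, and Verity each take €765,000; Ulla's €765,000 share passes to Ulla's issue; Faisal's €765,000 share passes to Faisal's issue.
Ulla's share (€765,000) passes entirely to Rashid.
Faisal's share (€765,000) is divided into 3 shares of €255,000: Chioma, Yannick, and Zane each take €255,000.

Rashid receives €765,000.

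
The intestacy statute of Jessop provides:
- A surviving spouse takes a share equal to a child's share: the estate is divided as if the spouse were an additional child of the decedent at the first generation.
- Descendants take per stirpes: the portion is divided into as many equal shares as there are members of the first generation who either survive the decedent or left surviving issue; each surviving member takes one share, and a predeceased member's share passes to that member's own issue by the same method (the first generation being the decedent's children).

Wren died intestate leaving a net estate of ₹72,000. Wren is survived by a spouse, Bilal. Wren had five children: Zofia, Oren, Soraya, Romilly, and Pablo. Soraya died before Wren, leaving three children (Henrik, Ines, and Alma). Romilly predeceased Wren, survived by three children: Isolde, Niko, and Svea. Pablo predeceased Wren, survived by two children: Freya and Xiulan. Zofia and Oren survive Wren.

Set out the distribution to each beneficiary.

The spouse counts as an additional share at the children's level, so there are 6 primary shares of ₹12,000. Bilal takes one such share (₹12,000).
The children's combined portion (₹60,000) is divided into 5 shares of ₹12,000: Zofia and Oren each take ₹12,000; Soraya's ₹12,000 share passes to Soraya's issue; Romilly's ₹12,000 share passes to Romilly's issue; Pablo's ₹12,000 share passes to Pablo's issue.
Soraya's share (₹12,000) is divided into 3 shares of ₹4,000: Henrik, Ines, and Alma each take ₹4,000.
Romilly's share (₹12,000) is divided into 3 shares of ₹4,000: Isolde, Niko, and Svea each take ₹4,000.
Pablo's share (₹12,000) is divided into 2 shares of ₹6,000: Freya and Xiulan each take ₹6,000.

Bilal: ₹12,000; Zofia: ₹12,000; Oren: ₹12,000; Henrik: ₹4,000; Ines: ₹4,000; Alma: ₹4,000; Isolde: ₹4,000; Niko: ₹4,000; Svea: ₹4,000; Freya: ₹6,000; Xiulan: ₹6,000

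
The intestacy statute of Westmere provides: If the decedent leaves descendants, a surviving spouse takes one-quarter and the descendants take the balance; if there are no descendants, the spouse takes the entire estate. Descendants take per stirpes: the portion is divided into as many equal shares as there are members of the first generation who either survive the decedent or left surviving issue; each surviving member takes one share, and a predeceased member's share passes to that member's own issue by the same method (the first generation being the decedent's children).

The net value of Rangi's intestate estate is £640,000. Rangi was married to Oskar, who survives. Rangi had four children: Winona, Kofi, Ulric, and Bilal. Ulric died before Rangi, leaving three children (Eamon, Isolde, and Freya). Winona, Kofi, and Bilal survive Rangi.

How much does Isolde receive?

Oskar takes one-quarter of £640,000 = £160,000. The remaining £480,000 passes to the descendants.
The descendants' portion (£480,000) is divided into 4 shares of £120,000: Winona, Kofi, and Bilal each take £120,000; Ulric's £120,000 share passes to Ulric's issue.
Ulric's share (£120,000) is divided into 3 shares of £40,000: Eamon, Isolde, and Freya each take £40,000.

Isolde receives £40,000.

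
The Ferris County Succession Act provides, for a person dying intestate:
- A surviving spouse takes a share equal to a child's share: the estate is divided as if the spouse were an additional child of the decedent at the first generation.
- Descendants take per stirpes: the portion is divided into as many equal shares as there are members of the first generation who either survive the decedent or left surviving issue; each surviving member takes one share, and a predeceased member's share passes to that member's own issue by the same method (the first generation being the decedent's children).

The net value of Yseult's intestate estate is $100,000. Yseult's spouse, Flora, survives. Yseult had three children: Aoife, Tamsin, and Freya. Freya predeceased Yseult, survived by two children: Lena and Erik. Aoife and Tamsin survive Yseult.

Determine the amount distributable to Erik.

The spouse counts as an additional share at the children's level, so there are 4 primary shares of $25,000. Flora takes one such share ($25,000).
The children's combined portion ($75,000) is divided into 3 shares of $25,000: Aoife and Tamsin each take $25,000; Freya's $25,000 share passes to Freya's issue.
Freya's share ($25,000) is divided into 2 shares of $12,500: Lena and Erik each take $12,500.

Erik receives $12,500.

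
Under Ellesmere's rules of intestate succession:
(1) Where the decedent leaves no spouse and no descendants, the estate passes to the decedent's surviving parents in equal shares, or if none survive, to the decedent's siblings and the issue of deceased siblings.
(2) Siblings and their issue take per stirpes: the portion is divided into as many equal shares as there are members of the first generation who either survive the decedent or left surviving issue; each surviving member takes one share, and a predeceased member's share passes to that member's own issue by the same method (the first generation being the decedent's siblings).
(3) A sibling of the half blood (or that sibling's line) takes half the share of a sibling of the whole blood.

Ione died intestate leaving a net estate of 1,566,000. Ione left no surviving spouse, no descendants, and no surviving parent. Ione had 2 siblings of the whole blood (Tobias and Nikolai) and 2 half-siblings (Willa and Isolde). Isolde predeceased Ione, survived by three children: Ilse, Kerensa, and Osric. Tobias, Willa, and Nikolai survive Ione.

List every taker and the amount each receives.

The entire 1,566,000 passes to the siblings and their issue.
Counting each half-blood sibling's line as half a unit, there are 3 units in 1,566,000, so one unit is 522,000. Whole-blood lines (Tobias and Nikolai) take 522,000 each; half-blood lines (Willa and Isolde) take 261,000 each.
Isolde's share (261,000) is divided into 3 shares of 87,000: Ilse, Kerensa, and Osric each take 87,000.

Tobias: 522,000; Willa: 261,000; Ilse: 87,000; Kerensa: 87,000; Osric: 87,000; Nikolai: 522,000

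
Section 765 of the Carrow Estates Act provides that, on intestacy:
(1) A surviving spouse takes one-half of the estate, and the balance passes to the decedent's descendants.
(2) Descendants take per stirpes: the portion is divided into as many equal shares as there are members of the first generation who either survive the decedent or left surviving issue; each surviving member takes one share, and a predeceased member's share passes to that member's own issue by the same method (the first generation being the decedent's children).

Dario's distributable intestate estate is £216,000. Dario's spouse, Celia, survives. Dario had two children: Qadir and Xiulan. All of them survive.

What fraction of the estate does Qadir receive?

Celia takes one-half of £216,000 = £108,000. The remaining £108,000 passes to the descendants.
The descendants' portion (£108,000) is divided into 2 shares of £54,000: Qadir and Xiulan each take £54,000.

Qadir receives 1/4 of the estate.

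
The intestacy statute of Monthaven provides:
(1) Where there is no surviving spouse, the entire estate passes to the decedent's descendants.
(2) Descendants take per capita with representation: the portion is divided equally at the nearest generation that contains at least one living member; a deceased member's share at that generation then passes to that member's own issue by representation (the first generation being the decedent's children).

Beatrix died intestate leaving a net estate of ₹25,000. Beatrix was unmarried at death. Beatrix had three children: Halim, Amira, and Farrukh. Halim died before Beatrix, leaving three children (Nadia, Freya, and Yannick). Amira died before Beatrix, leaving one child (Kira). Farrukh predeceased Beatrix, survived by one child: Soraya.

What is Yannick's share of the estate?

The entire ₹25,000 passes to the descendants.
No child survives, so the initial division is made at the grandchildren's generation.
That amount (₹25,000) is divided into 5 shares of ₹5,000: Nadia, Freya, Yannick, Kira, and Soraya each take ₹5,000.

Yannick receives ₹5,000.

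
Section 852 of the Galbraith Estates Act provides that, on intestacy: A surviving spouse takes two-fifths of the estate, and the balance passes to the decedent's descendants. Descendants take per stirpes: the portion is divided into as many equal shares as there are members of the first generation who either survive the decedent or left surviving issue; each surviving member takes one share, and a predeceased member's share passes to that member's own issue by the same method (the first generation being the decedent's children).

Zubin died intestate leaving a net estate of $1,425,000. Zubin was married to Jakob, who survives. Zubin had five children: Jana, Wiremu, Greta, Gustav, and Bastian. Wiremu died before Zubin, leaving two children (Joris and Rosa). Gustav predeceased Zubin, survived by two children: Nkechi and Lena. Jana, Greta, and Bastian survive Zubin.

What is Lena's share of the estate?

Jakob takes two-fifths of $1,425,000 = $570,000. The remaining $855,000 passes to the descendants.
The descendants' portion ($855,000) is divided into 5 shares of $171,000: Jana, Greta, and Bastian each take $171,000; Wiremu's $171,000 share passes to Wiremu's issue; Gustav's $171,000 share passes to Gustav's issue.
Wiremu's share ($171,000) is divided into 2 shares of $85,500: Joris and Rosa each take $85,500.
Gustav's share ($171,000) is divided into 2 shares of $85,500: Nkechi and Lena each take $85,500.

Lena receives $85,500.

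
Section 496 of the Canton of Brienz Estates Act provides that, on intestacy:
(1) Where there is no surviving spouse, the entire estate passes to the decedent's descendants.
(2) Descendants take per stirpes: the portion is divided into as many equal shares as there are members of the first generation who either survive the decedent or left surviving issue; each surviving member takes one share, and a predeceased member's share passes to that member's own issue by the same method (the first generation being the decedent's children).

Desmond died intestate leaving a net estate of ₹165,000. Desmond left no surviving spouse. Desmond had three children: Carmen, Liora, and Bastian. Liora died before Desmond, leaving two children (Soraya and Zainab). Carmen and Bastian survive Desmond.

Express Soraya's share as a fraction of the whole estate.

The entire ₹165,000 passes to the descendants.
That amount (₹165,000) is divided into 3 shares of ₹55,000: Carmen and Bastian each take ₹55,000; Liora's ₹55,000 share passes to Liora's issue.
Liora's share (₹55,000) is divided into 2 shares of ₹27,500: Soraya and Zainab each take ₹27,500.

Soraya receives 1/6 of the estate.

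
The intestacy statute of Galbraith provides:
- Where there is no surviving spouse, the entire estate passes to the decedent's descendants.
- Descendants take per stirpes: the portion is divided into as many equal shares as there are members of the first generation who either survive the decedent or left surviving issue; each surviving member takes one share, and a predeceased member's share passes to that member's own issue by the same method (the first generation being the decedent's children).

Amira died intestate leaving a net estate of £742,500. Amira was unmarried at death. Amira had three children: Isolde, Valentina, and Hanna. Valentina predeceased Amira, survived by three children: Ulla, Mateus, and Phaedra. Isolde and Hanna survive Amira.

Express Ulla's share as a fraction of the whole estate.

The entire £742,500 passes to the descendants.
That amount (£742,500) is divided into 3 shares of £247,500: Isolde and Hanna each take £247,500; Valentina's £247,500 share passes to Valentina's issue.
Valentina's share (£247,500) is divided into 3 shares of £82,500: Ulla, Mateus, and Phaedra each take £82,500.

Ulla receives 1/9 of the estate.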